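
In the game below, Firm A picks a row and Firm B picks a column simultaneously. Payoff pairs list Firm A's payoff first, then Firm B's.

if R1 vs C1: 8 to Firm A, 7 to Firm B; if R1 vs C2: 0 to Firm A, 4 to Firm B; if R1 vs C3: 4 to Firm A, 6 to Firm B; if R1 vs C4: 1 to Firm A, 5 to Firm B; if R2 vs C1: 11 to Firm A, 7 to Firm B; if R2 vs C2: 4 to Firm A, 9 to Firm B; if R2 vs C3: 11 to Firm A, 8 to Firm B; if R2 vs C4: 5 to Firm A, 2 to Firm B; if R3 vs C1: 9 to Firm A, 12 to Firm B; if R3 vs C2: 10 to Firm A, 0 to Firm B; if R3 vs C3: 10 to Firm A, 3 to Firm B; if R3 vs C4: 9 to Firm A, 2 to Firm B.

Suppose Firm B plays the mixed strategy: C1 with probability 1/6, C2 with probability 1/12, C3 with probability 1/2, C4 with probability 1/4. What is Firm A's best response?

Firm A's best reply maximizes expected payoff against the mix.
R1: (1/6)·8 + (1/12)·0 + (1/2)·4 + (1/4)·1 = 43/12
R2: (1/6)·11 + (1/12)·4 + (1/2)·11 + (1/4)·5 = 107/12
R3: (1/6)·9 + (1/12)·10 + (1/2)·10 + (1/4)·9 = 115/12
Highest expected payoff is 115/12, from R3.

R3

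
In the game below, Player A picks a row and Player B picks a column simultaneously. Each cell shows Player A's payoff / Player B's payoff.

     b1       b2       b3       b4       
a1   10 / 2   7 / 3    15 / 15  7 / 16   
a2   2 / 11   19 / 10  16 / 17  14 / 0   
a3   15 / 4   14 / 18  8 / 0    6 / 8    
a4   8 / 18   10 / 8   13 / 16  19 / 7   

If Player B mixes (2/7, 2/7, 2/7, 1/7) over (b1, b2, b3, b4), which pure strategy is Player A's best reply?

a2

Player A's best reply maximizes expected payoff against the mix.
a1: (2/7)·10 + (2/7)·7 + (2/7)·15 + (1/7)·7 = 71/7
a2: (2/7)·2 + (2/7)·19 + (2/7)·16 + (1/7)·14 = 88/7
a3: (2/7)·15 + (2/7)·14 + (2/7)·8 + (1/7)·6 = 80/7
a4: (2/7)·8 + (2/7)·10 + (2/7)·13 + (1/7)·19 = 81/7
Highest expected payoff is 88/7, from a2.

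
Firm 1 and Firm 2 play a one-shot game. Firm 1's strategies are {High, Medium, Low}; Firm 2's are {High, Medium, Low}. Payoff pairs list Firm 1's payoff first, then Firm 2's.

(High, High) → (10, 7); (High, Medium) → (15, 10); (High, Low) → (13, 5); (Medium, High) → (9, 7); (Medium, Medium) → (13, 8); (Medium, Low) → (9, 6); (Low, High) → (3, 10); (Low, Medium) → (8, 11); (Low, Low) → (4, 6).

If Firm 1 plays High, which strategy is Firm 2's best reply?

Medium

With Firm 1 fixed at High, Firm 2's payoffs are: High → 7, Medium → 10, Low → 5.
The maximum is 10, achieved by Medium.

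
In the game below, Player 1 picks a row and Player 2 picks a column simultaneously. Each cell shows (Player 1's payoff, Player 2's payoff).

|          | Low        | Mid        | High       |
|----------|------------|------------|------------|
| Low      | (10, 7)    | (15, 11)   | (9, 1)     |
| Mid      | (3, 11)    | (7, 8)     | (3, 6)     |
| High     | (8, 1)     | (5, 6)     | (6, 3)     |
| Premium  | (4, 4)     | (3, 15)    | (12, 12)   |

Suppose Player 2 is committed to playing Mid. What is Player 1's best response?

With Player 2 fixed at Mid, Player 1's payoffs are: Low → 15, Mid → 7, High → 5, Premium → 3.
The maximum is 15, achieved by Low.

Low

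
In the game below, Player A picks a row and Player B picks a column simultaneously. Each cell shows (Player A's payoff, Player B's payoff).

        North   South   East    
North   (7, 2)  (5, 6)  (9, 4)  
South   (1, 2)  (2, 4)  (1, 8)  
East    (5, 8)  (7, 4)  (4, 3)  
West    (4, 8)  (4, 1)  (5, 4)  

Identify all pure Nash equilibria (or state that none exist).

No pure-strategy Nash equilibrium

Find each player's best response to every opponent strategy; NE are the intersections.
Player A's best responses — vs North: North (payoff 7); vs South: East (payoff 7); vs East: North (payoff 9).
Player B's best responses — vs North: South (payoff 6); vs South: East (payoff 8); vs East: North (payoff 8); vs West: North (payoff 8).
No cell has both players best-responding. For instance, Player A's best reply to East is North, but against North Player B prefers South over East.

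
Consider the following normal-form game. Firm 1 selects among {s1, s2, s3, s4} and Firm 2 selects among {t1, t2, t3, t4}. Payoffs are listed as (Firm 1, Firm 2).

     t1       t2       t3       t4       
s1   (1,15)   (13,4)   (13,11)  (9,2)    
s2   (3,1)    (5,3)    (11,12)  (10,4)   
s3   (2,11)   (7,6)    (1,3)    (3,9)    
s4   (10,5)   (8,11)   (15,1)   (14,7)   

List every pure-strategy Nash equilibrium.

Check mutual best responses: a cell is a NE iff neither player can gain by unilaterally deviating.
Firm 1's best responses — vs t1: s4 (payoff 10); vs t2: s1 (payoff 13); vs t3: s4 (payoff 15); vs t4: s4 (payoff 14).
Firm 2's best responses — vs s1: t1 (payoff 15); vs s2: t3 (payoff 12); vs s3: t1 (payoff 11); vs s4: t2 (payoff 11).
No cell has both players best-responding. For instance, Firm 1's best reply to t2 is s1, but against s1 Firm 2 prefers t1 over t2.

None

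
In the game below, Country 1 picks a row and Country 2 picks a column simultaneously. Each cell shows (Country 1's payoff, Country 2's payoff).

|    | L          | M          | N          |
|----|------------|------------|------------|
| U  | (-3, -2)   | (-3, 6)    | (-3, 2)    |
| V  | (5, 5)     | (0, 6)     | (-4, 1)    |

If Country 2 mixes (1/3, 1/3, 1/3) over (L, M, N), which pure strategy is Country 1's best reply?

Country 1's best reply maximizes expected payoff against the mix.
U: (1/3)·(-3) + (1/3)·(-3) + (1/3)·(-3) = -3
V: (1/3)·5 + (1/3)·0 + (1/3)·(-4) = 1/3
Highest expected payoff is 1/3, from V.

V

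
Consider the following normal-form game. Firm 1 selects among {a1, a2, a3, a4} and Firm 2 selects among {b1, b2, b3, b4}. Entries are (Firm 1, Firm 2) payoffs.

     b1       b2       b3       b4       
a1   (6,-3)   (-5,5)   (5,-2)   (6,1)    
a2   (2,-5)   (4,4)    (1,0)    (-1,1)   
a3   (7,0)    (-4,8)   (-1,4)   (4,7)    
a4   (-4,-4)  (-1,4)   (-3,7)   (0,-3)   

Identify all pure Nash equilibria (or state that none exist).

(a2, b2)

Check mutual best responses: a cell is a NE iff neither player can gain by unilaterally deviating.
Firm 1's best responses — vs b1: a3 (payoff 7); vs b2: a2 (payoff 4); vs b3: a1 (payoff 5); vs b4: a1 (payoff 6).
Firm 2's best responses — vs a1: b2 (payoff 5); vs a2: b2 (payoff 4); vs a3: b2 (payoff 8); vs a4: b3 (payoff 7).
The only mutual best response is (a2, b2); neither player gains by switching there.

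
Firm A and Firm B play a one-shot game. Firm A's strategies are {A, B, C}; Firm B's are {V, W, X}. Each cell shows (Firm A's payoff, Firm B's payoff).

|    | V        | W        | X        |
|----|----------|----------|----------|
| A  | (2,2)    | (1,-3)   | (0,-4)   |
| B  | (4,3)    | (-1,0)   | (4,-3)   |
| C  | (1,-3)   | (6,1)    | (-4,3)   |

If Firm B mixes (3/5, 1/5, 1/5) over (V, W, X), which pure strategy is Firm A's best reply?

B

Firm A's best reply maximizes expected payoff against the mix.
A: (3/5)·2 + (1/5)·1 + (1/5)·0 = 7/5
B: (3/5)·4 + (1/5)·(-1) + (1/5)·4 = 3
C: (3/5)·1 + (1/5)·6 + (1/5)·(-4) = 1
Highest expected payoff is 3, from B.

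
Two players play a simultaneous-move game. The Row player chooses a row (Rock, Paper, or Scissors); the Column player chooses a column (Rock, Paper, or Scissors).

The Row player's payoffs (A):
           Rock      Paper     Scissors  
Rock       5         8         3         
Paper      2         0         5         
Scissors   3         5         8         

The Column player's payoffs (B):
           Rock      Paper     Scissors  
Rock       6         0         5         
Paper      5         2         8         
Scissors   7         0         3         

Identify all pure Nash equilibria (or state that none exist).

Check mutual best responses: a cell is a NE iff neither player can gain by unilaterally deviating.
The Row player's best responses — vs Rock: Rock (payoff 5); vs Paper: Rock (payoff 8); vs Scissors: Scissors (payoff 8).
The Column player's best responses — vs Rock: Rock (payoff 6); vs Paper: Scissors (payoff 8); vs Scissors: Rock (payoff 7).
The only mutual best response is (Rock, Rock); neither player gains by switching there.

(Rock, Rock)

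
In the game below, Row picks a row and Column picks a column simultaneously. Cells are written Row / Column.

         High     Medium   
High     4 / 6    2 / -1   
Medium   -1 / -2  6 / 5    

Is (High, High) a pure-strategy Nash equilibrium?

Holding Column at High: Row gets 4 from High, versus -1 from Medium. No profitable deviation for Row.
Holding Row at High: Column gets 6 from High, versus -1 from Medium. No profitable deviation for Column either.

Yes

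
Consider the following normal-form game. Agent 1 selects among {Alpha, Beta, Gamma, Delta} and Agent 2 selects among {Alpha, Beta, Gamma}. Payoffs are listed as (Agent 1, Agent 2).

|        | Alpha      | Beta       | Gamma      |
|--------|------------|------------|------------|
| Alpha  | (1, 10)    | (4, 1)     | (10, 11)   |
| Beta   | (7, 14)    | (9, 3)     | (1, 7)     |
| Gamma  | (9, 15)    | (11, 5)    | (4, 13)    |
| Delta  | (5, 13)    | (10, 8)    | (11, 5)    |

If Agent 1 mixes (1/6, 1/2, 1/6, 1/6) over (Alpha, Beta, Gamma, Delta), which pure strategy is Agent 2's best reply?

Alpha

Compute Agent 2's expected payoff from each pure strategy against the given mix.
Alpha: (1/6)·10 + (1/2)·14 + (1/6)·15 + (1/6)·13 = 40/3
Beta: (1/6)·1 + (1/2)·3 + (1/6)·5 + (1/6)·8 = 23/6
Gamma: (1/6)·11 + (1/2)·7 + (1/6)·13 + (1/6)·5 = 25/3
Highest expected payoff is 40/3, from Alpha.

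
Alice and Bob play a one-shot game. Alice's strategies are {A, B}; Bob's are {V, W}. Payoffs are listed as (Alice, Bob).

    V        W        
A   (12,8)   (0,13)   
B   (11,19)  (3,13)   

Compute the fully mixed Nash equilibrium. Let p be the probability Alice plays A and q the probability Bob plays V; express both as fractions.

p = 6/11, q = 3/4

In a mixed NE each player is indifferent between their pure strategies, so the opponent's mix sets the indifference.
Bob indifferent between V and W: p·8 + (1−p)·19 = p·13 + (1−p)·13 ⟹ 19 + (-11)p = 13 + 0p ⟹ p = 6/11.
Alice indifferent between A and B: q·12 + (1−q)·0 = q·11 + (1−q)·3 ⟹ 0 + 12q = 3 + 8q ⟹ q = 3/4.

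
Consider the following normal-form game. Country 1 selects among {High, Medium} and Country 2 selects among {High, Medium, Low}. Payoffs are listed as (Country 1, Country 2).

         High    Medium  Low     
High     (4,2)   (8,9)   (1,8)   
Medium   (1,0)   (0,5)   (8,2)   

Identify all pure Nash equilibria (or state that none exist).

Check mutual best responses: a cell is a NE iff neither player can gain by unilaterally deviating.
Country 1's best responses — vs High: High (payoff 4); vs Medium: High (payoff 8); vs Low: Medium (payoff 8).
Country 2's best responses — vs High: Medium (payoff 9); vs Medium: Medium (payoff 5).
The only mutual best response is (High, Medium); neither player gains by switching there.

(High, Medium)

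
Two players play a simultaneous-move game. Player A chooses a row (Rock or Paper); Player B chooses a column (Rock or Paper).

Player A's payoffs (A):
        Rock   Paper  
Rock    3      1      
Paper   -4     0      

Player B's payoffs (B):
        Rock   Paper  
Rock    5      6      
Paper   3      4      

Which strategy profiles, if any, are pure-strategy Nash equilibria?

Check mutual best responses: a cell is a NE iff neither player can gain by unilaterally deviating.
Player A's best responses — vs Rock: Rock (payoff 3); vs Paper: Rock (payoff 1).
Player B's best responses — vs Rock: Paper (payoff 6); vs Paper: Paper (payoff 4).
The only mutual best response is (Rock, Paper); neither player gains by switching there.

(Rock, Paper)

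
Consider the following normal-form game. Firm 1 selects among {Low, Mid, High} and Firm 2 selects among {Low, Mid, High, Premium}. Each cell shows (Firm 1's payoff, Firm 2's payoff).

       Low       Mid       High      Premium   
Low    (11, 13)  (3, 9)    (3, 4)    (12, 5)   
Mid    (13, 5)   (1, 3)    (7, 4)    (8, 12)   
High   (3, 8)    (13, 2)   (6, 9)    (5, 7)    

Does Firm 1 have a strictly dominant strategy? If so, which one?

None

A strategy is strictly dominant if it gives Firm 1 a strictly higher payoff than every other strategy, against every choice by the opponent.
Low is not dominant: against Low, Mid gives 13 > 11.
Mid is not dominant: against Mid, Low gives 3 > 1.
High is not dominant: against Low, Low gives 11 > 3.
No single strategy is best against every opponent action.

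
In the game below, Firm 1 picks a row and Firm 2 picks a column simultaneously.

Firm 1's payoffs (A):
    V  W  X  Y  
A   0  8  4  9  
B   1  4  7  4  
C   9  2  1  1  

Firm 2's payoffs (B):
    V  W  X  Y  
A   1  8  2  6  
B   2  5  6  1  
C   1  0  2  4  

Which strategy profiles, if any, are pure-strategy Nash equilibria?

Find each player's best response to every opponent strategy; NE are the intersections.
Firm 1's best responses — vs V: C (payoff 9); vs W: A (payoff 8); vs X: B (payoff 7); vs Y: A (payoff 9).
Firm 2's best responses — vs A: W (payoff 8); vs B: X (payoff 6); vs C: Y (payoff 4).
Mutual best responses occur at (A, W) and (B, X); at each, neither player gains by switching.

(A, W) and (B, X)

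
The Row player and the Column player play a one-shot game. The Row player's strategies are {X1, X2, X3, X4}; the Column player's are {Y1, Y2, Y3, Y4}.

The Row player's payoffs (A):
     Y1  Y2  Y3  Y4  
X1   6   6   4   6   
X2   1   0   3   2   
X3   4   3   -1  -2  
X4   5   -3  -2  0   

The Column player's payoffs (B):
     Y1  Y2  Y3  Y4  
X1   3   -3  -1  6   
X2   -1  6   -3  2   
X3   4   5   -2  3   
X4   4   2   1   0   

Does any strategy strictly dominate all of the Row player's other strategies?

X1

Check whether one of the Row player's strategies beats all alternatives regardless of what the opponent does.
X1 strictly dominates: vs Y1: 6 > each of {1, 4, 5}; vs Y2: 6 > each of {0, 3, -3}; vs Y3: 4 > each of {3, -1, -2}; vs Y4: 6 > each of {2, -2, 0}.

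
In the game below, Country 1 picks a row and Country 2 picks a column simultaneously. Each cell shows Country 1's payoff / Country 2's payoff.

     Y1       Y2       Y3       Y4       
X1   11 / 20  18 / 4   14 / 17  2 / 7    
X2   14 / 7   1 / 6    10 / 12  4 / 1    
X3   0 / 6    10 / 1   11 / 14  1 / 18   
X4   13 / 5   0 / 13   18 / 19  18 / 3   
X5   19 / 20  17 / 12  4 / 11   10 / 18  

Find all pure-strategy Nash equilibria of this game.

(X4, Y3) and (X5, Y1)

Check mutual best responses: a cell is a NE iff neither player can gain by unilaterally deviating.
Country 1's best responses — vs Y1: X5 (payoff 19); vs Y2: X1 (payoff 18); vs Y3: X4 (payoff 18); vs Y4: X4 (payoff 18).
Country 2's best responses — vs X1: Y1 (payoff 20); vs X2: Y3 (payoff 12); vs X3: Y4 (payoff 18); vs X4: Y3 (payoff 19); vs X5: Y1 (payoff 20).
Mutual best responses occur at (X4, Y3) and (X5, Y1); at each, neither player gains by switching.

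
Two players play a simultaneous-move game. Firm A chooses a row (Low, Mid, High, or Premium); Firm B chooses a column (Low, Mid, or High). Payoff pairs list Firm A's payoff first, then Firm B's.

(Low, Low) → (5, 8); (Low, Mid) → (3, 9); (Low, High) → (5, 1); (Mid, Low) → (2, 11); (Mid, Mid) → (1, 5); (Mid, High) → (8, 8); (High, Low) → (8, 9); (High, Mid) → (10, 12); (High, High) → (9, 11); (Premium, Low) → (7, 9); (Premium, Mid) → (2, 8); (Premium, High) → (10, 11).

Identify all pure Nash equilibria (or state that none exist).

(High, Mid) and (Premium, High)

Find each player's best response to every opponent strategy; NE are the intersections.
Firm A's best responses — vs Low: High (payoff 8); vs Mid: High (payoff 10); vs High: Premium (payoff 10).
Firm B's best responses — vs Low: Mid (payoff 9); vs Mid: Low (payoff 11); vs High: Mid (payoff 12); vs Premium: High (payoff 11).
Mutual best responses occur at (High, Mid) and (Premium, High); at each, neither player gains by switching.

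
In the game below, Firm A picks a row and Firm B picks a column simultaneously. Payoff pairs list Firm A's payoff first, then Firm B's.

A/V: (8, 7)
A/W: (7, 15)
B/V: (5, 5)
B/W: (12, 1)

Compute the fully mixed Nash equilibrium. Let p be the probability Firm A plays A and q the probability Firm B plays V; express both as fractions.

p = 1/3, q = 5/8

Each player's mixing probability is pinned down by making the *other* player indifferent.
Firm B indifferent between V and W: p·7 + (1−p)·5 = p·15 + (1−p)·1 ⟹ 5 + 2p = 1 + 14p ⟹ p = 1/3.
Firm A indifferent between A and B: q·8 + (1−q)·7 = q·5 + (1−q)·12 ⟹ 7 + 1q = 12 + (-7)q ⟹ q = 5/8.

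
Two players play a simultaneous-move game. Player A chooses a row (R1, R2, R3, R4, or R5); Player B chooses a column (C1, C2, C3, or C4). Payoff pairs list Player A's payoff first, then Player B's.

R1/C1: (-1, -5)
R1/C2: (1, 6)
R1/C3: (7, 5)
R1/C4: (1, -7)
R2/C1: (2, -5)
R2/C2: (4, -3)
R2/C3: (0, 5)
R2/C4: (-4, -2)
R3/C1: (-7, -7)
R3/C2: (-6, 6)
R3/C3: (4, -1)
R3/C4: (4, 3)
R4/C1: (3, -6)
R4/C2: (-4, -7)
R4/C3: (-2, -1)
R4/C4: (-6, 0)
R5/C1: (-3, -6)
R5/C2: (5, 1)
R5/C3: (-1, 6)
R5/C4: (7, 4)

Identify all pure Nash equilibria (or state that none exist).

None

Find each player's best response to every opponent strategy; NE are the intersections.
Player A's best responses — vs C1: R4 (payoff 3); vs C2: R5 (payoff 5); vs C3: R1 (payoff 7); vs C4: R5 (payoff 7).
Player B's best responses — vs R1: C2 (payoff 6); vs R2: C3 (payoff 5); vs R3: C2 (payoff 6); vs R4: C4 (payoff 0); vs R5: C3 (payoff 6).
No cell has both players best-responding. For instance, Player A's best reply to C2 is R5, but against R5 Player B prefers C3 over C2.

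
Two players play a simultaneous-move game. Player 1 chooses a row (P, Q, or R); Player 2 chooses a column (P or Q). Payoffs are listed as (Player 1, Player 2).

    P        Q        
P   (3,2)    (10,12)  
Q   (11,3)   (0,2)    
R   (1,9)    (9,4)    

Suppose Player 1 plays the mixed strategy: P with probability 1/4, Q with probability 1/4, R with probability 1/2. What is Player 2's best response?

P

Player 2's best reply maximizes expected payoff against the mix.
P: (1/4)·2 + (1/4)·3 + (1/2)·9 = 23/4
Q: (1/4)·12 + (1/4)·2 + (1/2)·4 = 11/2
Highest expected payoff is 23/4, from P.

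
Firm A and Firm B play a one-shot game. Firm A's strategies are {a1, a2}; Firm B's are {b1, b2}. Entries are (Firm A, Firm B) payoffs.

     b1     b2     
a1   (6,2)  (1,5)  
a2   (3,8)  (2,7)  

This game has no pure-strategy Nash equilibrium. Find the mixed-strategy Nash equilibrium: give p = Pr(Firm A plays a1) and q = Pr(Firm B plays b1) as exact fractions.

Each player's mixing probability is pinned down by making the *other* player indifferent.
Firm B indifferent between b1 and b2: p·2 + (1−p)·8 = p·5 + (1−p)·7 ⟹ 8 + (-6)p = 7 + (-2)p ⟹ p = 1/4.
Firm A indifferent between a1 and a2: q·6 + (1−q)·1 = q·3 + (1−q)·2 ⟹ 1 + 5q = 2 + 1q ⟹ q = 1/4.

p = 1/4, q = 1/4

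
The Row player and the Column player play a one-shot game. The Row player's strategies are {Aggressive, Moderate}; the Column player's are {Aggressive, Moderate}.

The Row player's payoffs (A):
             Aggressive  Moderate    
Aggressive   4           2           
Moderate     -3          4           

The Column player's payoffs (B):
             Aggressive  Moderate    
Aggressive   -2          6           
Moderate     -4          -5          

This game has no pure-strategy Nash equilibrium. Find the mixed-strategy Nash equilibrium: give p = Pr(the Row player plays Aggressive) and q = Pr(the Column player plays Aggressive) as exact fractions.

Each player's mixing probability is pinned down by making the *other* player indifferent.
The Column player indifferent between Aggressive and Moderate: p·(-2) + (1−p)·(-4) = p·6 + (1−p)·(-5) ⟹ (-4) + 2p = (-5) + 11p ⟹ p = 1/9.
The Row player indifferent between Aggressive and Moderate: q·4 + (1−q)·2 = q·(-3) + (1−q)·4 ⟹ 2 + 2q = 4 + (-7)q ⟹ q = 2/9.

p = 1/9, q = 2/9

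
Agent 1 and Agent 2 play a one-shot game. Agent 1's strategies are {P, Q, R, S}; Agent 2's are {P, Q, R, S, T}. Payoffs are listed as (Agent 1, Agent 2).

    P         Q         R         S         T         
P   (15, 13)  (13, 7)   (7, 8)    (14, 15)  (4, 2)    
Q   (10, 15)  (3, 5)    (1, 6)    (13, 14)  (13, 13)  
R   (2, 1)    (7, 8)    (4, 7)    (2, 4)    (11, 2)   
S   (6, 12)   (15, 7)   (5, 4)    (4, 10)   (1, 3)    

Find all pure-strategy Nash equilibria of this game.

Check mutual best responses: a cell is a NE iff neither player can gain by unilaterally deviating.
Agent 1's best responses — vs P: P (payoff 15); vs Q: S (payoff 15); vs R: P (payoff 7); vs S: P (payoff 14); vs T: Q (payoff 13).
Agent 2's best responses — vs P: S (payoff 15); vs Q: P (payoff 15); vs R: Q (payoff 8); vs S: P (payoff 12).
The only mutual best response is (P, S); neither player gains by switching there.

(P, S)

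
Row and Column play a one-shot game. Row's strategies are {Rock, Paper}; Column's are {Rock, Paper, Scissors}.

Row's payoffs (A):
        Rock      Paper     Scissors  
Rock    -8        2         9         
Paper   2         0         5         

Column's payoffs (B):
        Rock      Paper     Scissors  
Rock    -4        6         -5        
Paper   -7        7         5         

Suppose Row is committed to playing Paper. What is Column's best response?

Paper

With Row fixed at Paper, Column's payoffs are: Rock → -7, Paper → 7, Scissors → 5.
The maximum is 7, achieved by Paper.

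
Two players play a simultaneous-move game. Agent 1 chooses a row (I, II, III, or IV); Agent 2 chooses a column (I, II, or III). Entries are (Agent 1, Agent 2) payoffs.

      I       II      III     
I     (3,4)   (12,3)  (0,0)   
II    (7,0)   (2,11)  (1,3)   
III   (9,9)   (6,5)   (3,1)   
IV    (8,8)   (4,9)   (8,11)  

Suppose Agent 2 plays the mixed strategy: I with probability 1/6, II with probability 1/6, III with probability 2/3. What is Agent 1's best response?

Compute Agent 1's expected payoff from each pure strategy against the given mix.
I: (1/6)·3 + (1/6)·12 + (2/3)·0 = 5/2
II: (1/6)·7 + (1/6)·2 + (2/3)·1 = 13/6
III: (1/6)·9 + (1/6)·6 + (2/3)·3 = 9/2
IV: (1/6)·8 + (1/6)·4 + (2/3)·8 = 22/3
Highest expected payoff is 22/3, from IV.

IV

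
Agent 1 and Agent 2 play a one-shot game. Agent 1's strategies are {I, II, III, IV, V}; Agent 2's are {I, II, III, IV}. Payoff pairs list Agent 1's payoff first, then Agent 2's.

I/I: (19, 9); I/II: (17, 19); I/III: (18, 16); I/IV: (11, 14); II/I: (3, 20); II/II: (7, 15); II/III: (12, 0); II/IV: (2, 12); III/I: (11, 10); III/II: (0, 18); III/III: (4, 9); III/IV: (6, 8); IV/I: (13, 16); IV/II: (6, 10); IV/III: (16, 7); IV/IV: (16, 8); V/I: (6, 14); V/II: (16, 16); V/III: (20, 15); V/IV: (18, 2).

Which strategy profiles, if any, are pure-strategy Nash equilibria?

A profile is a Nash equilibrium when each player is best-responding to the other.
Agent 1's best responses — vs I: I (payoff 19); vs II: I (payoff 17); vs III: V (payoff 20); vs IV: V (payoff 18).
Agent 2's best responses — vs I: II (payoff 19); vs II: I (payoff 20); vs III: II (payoff 18); vs IV: I (payoff 16); vs V: II (payoff 16).
The only mutual best response is (I, II); neither player gains by switching there.

(I, II)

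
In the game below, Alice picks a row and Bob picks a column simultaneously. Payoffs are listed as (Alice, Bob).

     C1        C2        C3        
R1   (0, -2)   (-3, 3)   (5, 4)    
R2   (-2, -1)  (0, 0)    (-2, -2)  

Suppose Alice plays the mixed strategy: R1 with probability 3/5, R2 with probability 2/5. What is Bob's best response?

C2

Compute Bob's expected payoff from each pure strategy against the given mix.
C1: (3/5)·(-2) + (2/5)·(-1) = -8/5
C2: (3/5)·3 + (2/5)·0 = 9/5
C3: (3/5)·4 + (2/5)·(-2) = 8/5
Highest expected payoff is 9/5, from C2.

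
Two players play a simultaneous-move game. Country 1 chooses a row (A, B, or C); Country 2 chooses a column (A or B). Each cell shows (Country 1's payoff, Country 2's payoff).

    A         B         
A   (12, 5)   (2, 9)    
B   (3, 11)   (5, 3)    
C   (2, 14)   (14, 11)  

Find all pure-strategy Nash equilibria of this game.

Check mutual best responses: a cell is a NE iff neither player can gain by unilaterally deviating.
Country 1's best responses — vs A: A (payoff 12); vs B: C (payoff 14).
Country 2's best responses — vs A: B (payoff 9); vs B: A (payoff 11); vs C: A (payoff 14).
No cell has both players best-responding. For instance, Country 1's best reply to B is C, but against C Country 2 prefers A over B.

There is no pure-strategy Nash equilibrium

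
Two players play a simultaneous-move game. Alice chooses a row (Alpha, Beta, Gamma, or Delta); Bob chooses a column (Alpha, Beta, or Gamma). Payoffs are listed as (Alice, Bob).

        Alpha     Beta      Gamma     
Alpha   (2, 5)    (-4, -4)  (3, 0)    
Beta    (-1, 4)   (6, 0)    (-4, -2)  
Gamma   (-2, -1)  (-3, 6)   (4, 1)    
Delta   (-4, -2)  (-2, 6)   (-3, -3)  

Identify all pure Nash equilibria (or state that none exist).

Find each player's best response to every opponent strategy; NE are the intersections.
Alice's best responses — vs Alpha: Alpha (payoff 2); vs Beta: Beta (payoff 6); vs Gamma: Gamma (payoff 4).
Bob's best responses — vs Alpha: Alpha (payoff 5); vs Beta: Alpha (payoff 4); vs Gamma: Beta (payoff 6); vs Delta: Beta (payoff 6).
The only mutual best response is (Alpha, Alpha); neither player gains by switching there.

(Alpha, Alpha)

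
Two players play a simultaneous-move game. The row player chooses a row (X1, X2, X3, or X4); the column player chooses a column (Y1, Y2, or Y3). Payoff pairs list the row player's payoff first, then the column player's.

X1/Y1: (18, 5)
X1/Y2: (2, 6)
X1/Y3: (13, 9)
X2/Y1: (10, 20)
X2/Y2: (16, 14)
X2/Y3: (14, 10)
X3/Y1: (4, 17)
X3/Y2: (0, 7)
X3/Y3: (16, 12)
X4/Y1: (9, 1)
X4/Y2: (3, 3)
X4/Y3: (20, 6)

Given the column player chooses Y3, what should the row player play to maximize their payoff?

X4

With the column player fixed at Y3, the row player's payoffs are: X1 → 13, X2 → 14, X3 → 16, X4 → 20.
The maximum is 20, achieved by X4.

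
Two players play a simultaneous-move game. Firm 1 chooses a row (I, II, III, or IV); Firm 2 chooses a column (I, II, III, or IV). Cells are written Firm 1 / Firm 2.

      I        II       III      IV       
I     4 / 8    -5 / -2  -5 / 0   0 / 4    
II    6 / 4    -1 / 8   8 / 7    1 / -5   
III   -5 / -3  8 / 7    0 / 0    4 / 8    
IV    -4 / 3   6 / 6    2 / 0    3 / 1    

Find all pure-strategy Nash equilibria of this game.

(III, IV)

A profile is a Nash equilibrium when each player is best-responding to the other.
Firm 1's best responses — vs I: II (payoff 6); vs II: III (payoff 8); vs III: II (payoff 8); vs IV: III (payoff 4).
Firm 2's best responses — vs I: I (payoff 8); vs II: II (payoff 8); vs III: IV (payoff 8); vs IV: II (payoff 6).
The only mutual best response is (III, IV); neither player gains by switching there.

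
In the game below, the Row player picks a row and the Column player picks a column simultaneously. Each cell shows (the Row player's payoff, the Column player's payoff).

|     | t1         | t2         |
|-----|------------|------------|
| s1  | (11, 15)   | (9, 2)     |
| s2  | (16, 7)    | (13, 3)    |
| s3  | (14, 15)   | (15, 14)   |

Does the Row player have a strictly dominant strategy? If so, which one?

No strictly dominant strategy

Check whether one of the Row player's strategies beats all alternatives regardless of what the opponent does.
s1 is not dominant: against t1, s2 gives 16 > 11.
s2 is not dominant: against t2, s3 gives 15 > 13.
s3 is not dominant: against t1, s2 gives 16 > 14.
No single strategy is best against every opponent action.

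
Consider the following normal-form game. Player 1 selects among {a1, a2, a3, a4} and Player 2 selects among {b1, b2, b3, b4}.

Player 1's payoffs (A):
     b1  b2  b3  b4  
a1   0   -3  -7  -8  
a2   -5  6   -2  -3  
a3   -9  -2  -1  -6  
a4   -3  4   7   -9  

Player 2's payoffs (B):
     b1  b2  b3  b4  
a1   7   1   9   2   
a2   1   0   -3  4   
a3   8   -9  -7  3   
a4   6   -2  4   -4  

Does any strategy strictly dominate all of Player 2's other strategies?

None

Check whether one of Player 2's strategies beats all alternatives regardless of what the opponent does.
b1 is not dominant: against a1, b3 gives 9 > 7.
b2 is not dominant: against a1, b1 gives 7 > 1.
b3 is not dominant: against a2, b1 gives 1 > -3.
b4 is not dominant: against a1, b1 gives 7 > 2.
No single strategy is best against every opponent action.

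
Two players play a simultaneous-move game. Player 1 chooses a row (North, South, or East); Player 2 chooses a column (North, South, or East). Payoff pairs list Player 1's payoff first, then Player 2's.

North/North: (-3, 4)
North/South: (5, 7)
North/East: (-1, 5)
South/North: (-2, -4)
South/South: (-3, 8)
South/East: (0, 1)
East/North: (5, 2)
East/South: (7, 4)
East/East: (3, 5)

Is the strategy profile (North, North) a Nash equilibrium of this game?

No

Holding Player 2 at North: Player 1 gets -3 from North but could get 5 by switching to East. Player 1 has a profitable deviation.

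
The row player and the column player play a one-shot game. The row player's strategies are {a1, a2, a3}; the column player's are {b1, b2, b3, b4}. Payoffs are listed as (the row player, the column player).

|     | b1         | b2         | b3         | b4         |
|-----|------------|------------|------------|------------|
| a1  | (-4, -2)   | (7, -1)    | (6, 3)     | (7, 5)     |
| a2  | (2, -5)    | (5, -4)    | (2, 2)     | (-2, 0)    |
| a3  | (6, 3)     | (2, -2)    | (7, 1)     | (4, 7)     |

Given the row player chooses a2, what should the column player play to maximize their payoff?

b3

With the row player fixed at a2, the column player's payoffs are: b1 → -5, b2 → -4, b3 → 2, b4 → 0.
The maximum is 2, achieved by b3.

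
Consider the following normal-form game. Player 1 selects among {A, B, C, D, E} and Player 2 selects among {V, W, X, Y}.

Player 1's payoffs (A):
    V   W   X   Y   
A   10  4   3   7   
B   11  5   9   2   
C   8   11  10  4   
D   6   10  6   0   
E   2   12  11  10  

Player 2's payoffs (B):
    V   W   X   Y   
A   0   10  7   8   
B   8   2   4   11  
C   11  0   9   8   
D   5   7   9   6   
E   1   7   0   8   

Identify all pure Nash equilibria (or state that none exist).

A profile is a Nash equilibrium when each player is best-responding to the other.
Player 1's best responses — vs V: B (payoff 11); vs W: E (payoff 12); vs X: E (payoff 11); vs Y: E (payoff 10).
Player 2's best responses — vs A: W (payoff 10); vs B: Y (payoff 11); vs C: V (payoff 11); vs D: X (payoff 9); vs E: Y (payoff 8).
The only mutual best response is (E, Y); neither player gains by switching there.

(E, Y)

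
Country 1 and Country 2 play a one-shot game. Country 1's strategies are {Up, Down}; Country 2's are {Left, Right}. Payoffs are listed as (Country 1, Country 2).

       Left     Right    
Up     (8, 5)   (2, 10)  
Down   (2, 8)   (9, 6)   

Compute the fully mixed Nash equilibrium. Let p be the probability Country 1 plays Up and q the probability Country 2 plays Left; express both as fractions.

p = 2/7, q = 7/13

In a mixed NE each player is indifferent between their pure strategies, so the opponent's mix sets the indifference.
Country 2 indifferent between Left and Right: p·5 + (1−p)·8 = p·10 + (1−p)·6 ⟹ 8 + (-3)p = 6 + 4p ⟹ p = 2/7.
Country 1 indifferent between Up and Down: q·8 + (1−q)·2 = q·2 + (1−q)·9 ⟹ 2 + 6q = 9 + (-7)q ⟹ q = 7/13.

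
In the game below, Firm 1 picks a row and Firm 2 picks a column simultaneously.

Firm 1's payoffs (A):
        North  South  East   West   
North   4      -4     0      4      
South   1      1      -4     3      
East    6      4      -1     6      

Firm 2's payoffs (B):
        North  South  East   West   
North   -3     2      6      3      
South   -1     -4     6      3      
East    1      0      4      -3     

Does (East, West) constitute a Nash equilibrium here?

Holding Firm 2 at West: Firm 1 gets 6 from East, versus 4 from North, 3 from South. No profitable deviation for Firm 1.
Holding Firm 1 at East: Firm 2 gets -3 from West but could get 4 by switching to East. Firm 2 has a profitable deviation.

No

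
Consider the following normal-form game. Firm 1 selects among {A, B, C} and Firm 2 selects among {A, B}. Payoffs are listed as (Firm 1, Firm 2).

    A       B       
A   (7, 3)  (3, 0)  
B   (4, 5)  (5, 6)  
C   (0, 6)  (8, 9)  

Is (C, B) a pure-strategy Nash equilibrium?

Holding Firm 2 at B: Firm 1 gets 8 from C, versus 3 from A, 5 from B. No profitable deviation for Firm 1.
Holding Firm 1 at C: Firm 2 gets 9 from B, versus 6 from A. No profitable deviation for Firm 2 either.

Yes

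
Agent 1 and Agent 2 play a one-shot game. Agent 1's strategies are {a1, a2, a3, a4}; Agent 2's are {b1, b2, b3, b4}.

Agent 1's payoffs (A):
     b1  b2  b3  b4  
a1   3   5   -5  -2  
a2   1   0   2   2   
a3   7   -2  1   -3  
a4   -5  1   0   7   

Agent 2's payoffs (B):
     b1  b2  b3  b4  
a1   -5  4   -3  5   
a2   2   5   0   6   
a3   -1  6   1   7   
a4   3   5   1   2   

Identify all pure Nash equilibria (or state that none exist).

Check mutual best responses: a cell is a NE iff neither player can gain by unilaterally deviating.
Agent 1's best responses — vs b1: a3 (payoff 7); vs b2: a1 (payoff 5); vs b3: a2 (payoff 2); vs b4: a4 (payoff 7).
Agent 2's best responses — vs a1: b4 (payoff 5); vs a2: b4 (payoff 6); vs a3: b4 (payoff 7); vs a4: b2 (payoff 5).
No cell has both players best-responding. For instance, Agent 1's best reply to b2 is a1, but against a1 Agent 2 prefers b4 over b2.

There is no pure-strategy Nash equilibrium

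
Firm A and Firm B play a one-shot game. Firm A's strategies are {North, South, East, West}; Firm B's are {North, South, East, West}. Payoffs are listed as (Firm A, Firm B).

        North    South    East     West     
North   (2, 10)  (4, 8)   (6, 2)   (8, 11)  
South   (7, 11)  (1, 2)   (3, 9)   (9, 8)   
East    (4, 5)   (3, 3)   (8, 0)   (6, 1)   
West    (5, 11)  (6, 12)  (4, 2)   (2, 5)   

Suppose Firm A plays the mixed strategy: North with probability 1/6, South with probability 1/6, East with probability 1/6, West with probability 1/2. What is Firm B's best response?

Compute Firm B's expected payoff from each pure strategy against the given mix.
North: (1/6)·10 + (1/6)·11 + (1/6)·5 + (1/2)·11 = 59/6
South: (1/6)·8 + (1/6)·2 + (1/6)·3 + (1/2)·12 = 49/6
East: (1/6)·2 + (1/6)·9 + (1/6)·0 + (1/2)·2 = 17/6
West: (1/6)·11 + (1/6)·8 + (1/6)·1 + (1/2)·5 = 35/6
Highest expected payoff is 59/6, from North.

North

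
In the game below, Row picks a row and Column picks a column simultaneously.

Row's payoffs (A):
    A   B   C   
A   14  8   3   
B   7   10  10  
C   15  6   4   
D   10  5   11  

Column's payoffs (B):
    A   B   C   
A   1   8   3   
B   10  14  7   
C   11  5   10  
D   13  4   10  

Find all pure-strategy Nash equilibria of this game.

(B, B) and (C, A)

Check mutual best responses: a cell is a NE iff neither player can gain by unilaterally deviating.
Row's best responses — vs A: C (payoff 15); vs B: B (payoff 10); vs C: D (payoff 11).
Column's best responses — vs A: B (payoff 8); vs B: B (payoff 14); vs C: A (payoff 11); vs D: A (payoff 13).
Mutual best responses occur at (B, B) and (C, A); at each, neither player gains by switching.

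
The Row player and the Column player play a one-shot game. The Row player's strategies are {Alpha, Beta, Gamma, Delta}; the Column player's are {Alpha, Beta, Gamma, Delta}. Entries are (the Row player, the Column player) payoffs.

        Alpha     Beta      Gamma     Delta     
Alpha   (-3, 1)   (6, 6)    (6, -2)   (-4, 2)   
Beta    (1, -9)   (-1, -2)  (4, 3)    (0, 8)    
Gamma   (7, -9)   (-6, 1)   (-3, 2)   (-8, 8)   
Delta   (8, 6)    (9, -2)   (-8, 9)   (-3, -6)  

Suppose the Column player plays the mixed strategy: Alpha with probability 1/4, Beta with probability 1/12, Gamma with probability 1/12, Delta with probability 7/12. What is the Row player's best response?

The Row player's best reply maximizes expected payoff against the mix.
Alpha: (1/4)·(-3) + (1/12)·6 + (1/12)·6 + (7/12)·(-4) = -25/12
Beta: (1/4)·1 + (1/12)·(-1) + (1/12)·4 + (7/12)·0 = 1/2
Gamma: (1/4)·7 + (1/12)·(-6) + (1/12)·(-3) + (7/12)·(-8) = -11/3
Delta: (1/4)·8 + (1/12)·9 + (1/12)·(-8) + (7/12)·(-3) = 1/3
Highest expected payoff is 1/2, from Beta.

Beta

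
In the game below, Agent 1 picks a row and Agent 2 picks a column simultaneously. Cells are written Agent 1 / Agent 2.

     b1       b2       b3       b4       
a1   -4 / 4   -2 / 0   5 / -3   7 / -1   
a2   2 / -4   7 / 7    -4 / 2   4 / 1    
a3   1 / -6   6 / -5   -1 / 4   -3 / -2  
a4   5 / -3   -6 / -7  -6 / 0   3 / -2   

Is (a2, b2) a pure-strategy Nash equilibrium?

Holding Agent 2 at b2: Agent 1 gets 7 from a2, versus -2 from a1, 6 from a3, -6 from a4. No profitable deviation for Agent 1.
Holding Agent 1 at a2: Agent 2 gets 7 from b2, versus -4 from b1, 2 from b3, 1 from b4. No profitable deviation for Agent 2 either.

Yes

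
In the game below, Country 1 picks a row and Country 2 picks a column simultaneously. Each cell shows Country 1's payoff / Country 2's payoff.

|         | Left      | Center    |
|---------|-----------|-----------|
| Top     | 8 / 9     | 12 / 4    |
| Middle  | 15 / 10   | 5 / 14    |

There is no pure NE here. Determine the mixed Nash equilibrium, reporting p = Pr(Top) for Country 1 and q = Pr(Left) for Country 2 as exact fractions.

Each player's mixing probability is pinned down by making the *other* player indifferent.
Country 2 indifferent between Left and Center: p·9 + (1−p)·10 = p·4 + (1−p)·14 ⟹ 10 + (-1)p = 14 + (-10)p ⟹ p = 4/9.
Country 1 indifferent between Top and Middle: q·8 + (1−q)·12 = q·15 + (1−q)·5 ⟹ 12 + (-4)q = 5 + 10q ⟹ q = 1/2.

p = 4/9, q = 1/2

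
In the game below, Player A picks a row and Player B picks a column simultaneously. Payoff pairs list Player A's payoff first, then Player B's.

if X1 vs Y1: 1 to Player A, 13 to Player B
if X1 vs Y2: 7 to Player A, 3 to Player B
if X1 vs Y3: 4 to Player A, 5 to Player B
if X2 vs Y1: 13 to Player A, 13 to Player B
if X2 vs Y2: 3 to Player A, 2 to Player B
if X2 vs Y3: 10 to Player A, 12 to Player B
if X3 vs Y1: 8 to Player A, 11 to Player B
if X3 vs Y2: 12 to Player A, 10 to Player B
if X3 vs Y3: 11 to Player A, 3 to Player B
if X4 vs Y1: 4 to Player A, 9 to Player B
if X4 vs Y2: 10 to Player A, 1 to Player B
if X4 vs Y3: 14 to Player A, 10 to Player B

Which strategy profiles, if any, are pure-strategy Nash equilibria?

(X2, Y1) and (X4, Y3)

Find each player's best response to every opponent strategy; NE are the intersections.
Player A's best responses — vs Y1: X2 (payoff 13); vs Y2: X3 (payoff 12); vs Y3: X4 (payoff 14).
Player B's best responses — vs X1: Y1 (payoff 13); vs X2: Y1 (payoff 13); vs X3: Y1 (payoff 11); vs X4: Y3 (payoff 10).
Mutual best responses occur at (X2, Y1) and (X4, Y3); at each, neither player gains by switching.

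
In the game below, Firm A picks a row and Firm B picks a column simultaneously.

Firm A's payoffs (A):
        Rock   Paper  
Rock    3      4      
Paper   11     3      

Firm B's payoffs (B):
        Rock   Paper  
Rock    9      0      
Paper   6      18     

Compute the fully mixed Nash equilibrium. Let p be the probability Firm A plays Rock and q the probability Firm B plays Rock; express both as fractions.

In a mixed NE each player is indifferent between their pure strategies, so the opponent's mix sets the indifference.
Firm B indifferent between Rock and Paper: p·9 + (1−p)·6 = p·0 + (1−p)·18 ⟹ 6 + 3p = 18 + (-18)p ⟹ p = 4/7.
Firm A indifferent between Rock and Paper: q·3 + (1−q)·4 = q·11 + (1−q)·3 ⟹ 4 + (-1)q = 3 + 8q ⟹ q = 1/9.

p = 4/7, q = 1/9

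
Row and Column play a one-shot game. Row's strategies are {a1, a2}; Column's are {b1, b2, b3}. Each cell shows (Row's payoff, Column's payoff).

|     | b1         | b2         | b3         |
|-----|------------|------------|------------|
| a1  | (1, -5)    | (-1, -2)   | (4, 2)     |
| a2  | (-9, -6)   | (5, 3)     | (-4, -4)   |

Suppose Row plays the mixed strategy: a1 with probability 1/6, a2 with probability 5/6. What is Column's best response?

Compute Column's expected payoff from each pure strategy against the given mix.
b1: (1/6)·(-5) + (5/6)·(-6) = -35/6
b2: (1/6)·(-2) + (5/6)·3 = 13/6
b3: (1/6)·2 + (5/6)·(-4) = -3
Highest expected payoff is 13/6, from b2.

b2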